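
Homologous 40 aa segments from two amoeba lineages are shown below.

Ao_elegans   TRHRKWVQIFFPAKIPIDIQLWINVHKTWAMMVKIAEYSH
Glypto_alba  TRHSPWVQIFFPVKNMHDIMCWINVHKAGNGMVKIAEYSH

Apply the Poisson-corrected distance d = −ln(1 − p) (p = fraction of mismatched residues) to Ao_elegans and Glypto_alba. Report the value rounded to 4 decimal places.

0.3567

Mismatches occur at site 4 (R↔S), site 5 (K↔P), site 13 (A↔V), site 15 (I↔N), site 16 (P↔M), site 17 (I↔H), site 20 (Q↔M), site 21 (L↔C), site 28 (T↔A), site 29 (W↔G), site 30 (A↔N), site 31 (M↔G).
p = 12/40 = 0.300000.
d = −ln(1 − 0.300000) = −ln(0.700000) = 0.3567.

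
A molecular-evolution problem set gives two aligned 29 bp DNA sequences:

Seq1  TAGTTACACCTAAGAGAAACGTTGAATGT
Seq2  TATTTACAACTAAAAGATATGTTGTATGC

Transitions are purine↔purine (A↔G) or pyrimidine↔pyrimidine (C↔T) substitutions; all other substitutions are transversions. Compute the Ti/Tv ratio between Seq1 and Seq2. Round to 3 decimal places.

0.750

Differing sites — 3:G/T (Tv); 9:C/A (Tv); 14:G/A (Ti); 18:A/T (Tv); 20:C/T (Ti); 25:A/T (Tv); 29:T/C (Ti).
Of the 7 differences, 3 transitions and 4 transversions, so Ti/Tv = 3/4 = 0.750.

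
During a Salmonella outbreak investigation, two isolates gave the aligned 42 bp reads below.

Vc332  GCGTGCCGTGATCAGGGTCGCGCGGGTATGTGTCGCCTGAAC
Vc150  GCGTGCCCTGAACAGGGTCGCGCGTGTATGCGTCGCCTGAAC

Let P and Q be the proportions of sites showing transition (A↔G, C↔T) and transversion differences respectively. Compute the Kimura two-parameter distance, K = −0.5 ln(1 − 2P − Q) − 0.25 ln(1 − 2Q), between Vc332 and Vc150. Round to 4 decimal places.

0.1019

The sequences differ at positions 8 (G/C, transversion), 12 (T/A, transversion), 25 (G/T, transversion), 31 (T/C, transition).
Of the 4 differences, 1 transition and 3 transversions over 42 sites: P = 1/42 = 0.023810, Q = 3/42 = 0.071429.
d = −0.5·ln(0.880951) − 0.25·ln(0.857142) = −0.5·(-0.126753) − 0.25·(-0.154152) = 0.1019.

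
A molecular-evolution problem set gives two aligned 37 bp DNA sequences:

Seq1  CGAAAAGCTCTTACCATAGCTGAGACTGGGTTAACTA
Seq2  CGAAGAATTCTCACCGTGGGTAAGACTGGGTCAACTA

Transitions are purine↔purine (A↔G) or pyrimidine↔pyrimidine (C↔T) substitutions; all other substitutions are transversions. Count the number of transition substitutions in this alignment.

8

Differing sites — 5:A/G (Ti); 7:G/A (Ti); 8:C/T (Ti); 12:T/C (Ti); 16:A/G (Ti); 18:A/G (Ti); 20:C/G (Tv); 22:G/A (Ti); 32:T/C (Ti).
Of the 9 differences, 8 transitions and 1 transversion, so the answer is 8.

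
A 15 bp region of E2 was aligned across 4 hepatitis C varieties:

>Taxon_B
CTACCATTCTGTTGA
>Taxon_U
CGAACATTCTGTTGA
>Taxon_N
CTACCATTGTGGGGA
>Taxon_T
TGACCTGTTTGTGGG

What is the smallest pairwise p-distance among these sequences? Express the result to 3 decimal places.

Pairwise Hamming distances:
  Taxon_B vs Taxon_U: 2
  Taxon_B vs Taxon_N: 3
  Taxon_B vs Taxon_T: 7
  Taxon_U vs Taxon_N: 5
  Taxon_U vs Taxon_T: 7
  Taxon_N vs Taxon_T: 7
The smallest is 2 mismatches, between Taxon_B and Taxon_U; p = 2/15 = 0.133.

0.133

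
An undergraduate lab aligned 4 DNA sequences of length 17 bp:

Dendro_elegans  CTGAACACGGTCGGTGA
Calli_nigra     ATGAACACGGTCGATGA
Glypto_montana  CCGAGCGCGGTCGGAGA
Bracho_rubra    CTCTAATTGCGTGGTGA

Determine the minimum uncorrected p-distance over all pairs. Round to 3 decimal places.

0.118

Pairwise Hamming distances:
  Dendro_elegans vs Calli_nigra: 2
  Dendro_elegans vs Glypto_montana: 4
  Dendro_elegans vs Bracho_rubra: 8
  Calli_nigra vs Glypto_montana: 6
  Calli_nigra vs Bracho_rubra: 10
  Glypto_montana vs Bracho_rubra: 11
The smallest is 2 mismatches, between Dendro_elegans and Calli_nigra; p = 2/17 = 0.118.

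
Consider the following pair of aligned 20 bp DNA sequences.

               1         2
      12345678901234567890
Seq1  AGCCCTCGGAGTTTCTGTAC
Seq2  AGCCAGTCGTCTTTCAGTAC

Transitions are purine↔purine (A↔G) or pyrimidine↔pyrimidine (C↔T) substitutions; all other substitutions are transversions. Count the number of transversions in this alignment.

6

Mismatches occur at site 5 (C→A, transversion), site 6 (T→G, transversion), site 7 (C→T, transition), site 8 (G→C, transversion), site 10 (A→T, transversion), site 11 (G→C, transversion), site 16 (T→A, transversion).
Of the 7 differences, 1 transition and 6 transversions, so the answer is 6.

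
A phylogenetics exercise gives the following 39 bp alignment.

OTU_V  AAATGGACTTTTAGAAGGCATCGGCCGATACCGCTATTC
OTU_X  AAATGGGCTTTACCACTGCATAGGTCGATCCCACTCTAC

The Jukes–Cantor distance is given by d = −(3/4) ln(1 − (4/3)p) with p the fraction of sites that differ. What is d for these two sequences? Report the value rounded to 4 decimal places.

The sequences differ at positions 7 (A/G), 12 (T/A), 13 (A/C), 14 (G/C), 16 (A/C), 17 (G/T), 22 (C/A), 25 (C/T), 30 (A/C), 33 (G/A), 36 (A/C), 38 (T/A).
p = 12/39 = 0.307692.
d = −0.75 · ln(1 − (4/3)·0.307692) = −0.75 · ln(0.589744) = −0.75 · (-0.528067) = 0.3961.

0.3961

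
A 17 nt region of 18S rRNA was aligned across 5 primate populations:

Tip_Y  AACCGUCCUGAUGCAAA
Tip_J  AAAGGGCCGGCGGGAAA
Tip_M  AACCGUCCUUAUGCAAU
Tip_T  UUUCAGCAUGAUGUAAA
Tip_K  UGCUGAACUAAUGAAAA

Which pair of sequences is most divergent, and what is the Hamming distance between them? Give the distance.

Pairwise Hamming distances:
  Tip_Y vs Tip_J: 7
  Tip_Y vs Tip_M: 2
  Tip_Y vs Tip_T: 7
  Tip_Y vs Tip_K: 7
  Tip_J vs Tip_M: 9
  Tip_J vs Tip_T: 10
  Tip_J vs Tip_K: 11
  Tip_M vs Tip_T: 9
  Tip_M vs Tip_K: 8
  Tip_T vs Tip_K: 9
The largest is 11, between Tip_J and Tip_K.

11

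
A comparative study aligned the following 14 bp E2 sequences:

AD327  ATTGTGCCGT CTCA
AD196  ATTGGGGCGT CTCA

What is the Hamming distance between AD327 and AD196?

2

Differing sites — 5:T/G; 7:C/G.
That gives 2 mismatches out of 14 aligned sites, so the Hamming distance is 2.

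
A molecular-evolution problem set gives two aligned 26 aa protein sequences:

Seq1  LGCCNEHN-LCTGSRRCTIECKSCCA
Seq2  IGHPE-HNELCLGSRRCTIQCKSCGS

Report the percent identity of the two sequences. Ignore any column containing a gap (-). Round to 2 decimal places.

Excluding the 2 gap columns leaves 24 comparable sites.
Differing sites — 1:L/I; 3:C/H; 4:C/P; 5:N/E; 12:T/L; 20:E/Q; 25:C/G; 26:A/S.
16 of the 24 comparable sites match, so the percent identity is 16/24 × 100 = 66.67%.

66.67%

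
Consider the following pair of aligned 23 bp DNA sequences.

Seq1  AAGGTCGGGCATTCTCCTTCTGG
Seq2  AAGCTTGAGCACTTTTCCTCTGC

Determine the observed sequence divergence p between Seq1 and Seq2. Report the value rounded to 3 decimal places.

0.348

Mismatches occur at site 4 (G/C), site 6 (C/T), site 8 (G/A), site 12 (T/C), site 14 (C/T), site 16 (C/T), site 18 (T/C), site 23 (G/C).
There are 8 differences over 23 sites, so p = 8/23 = 0.348.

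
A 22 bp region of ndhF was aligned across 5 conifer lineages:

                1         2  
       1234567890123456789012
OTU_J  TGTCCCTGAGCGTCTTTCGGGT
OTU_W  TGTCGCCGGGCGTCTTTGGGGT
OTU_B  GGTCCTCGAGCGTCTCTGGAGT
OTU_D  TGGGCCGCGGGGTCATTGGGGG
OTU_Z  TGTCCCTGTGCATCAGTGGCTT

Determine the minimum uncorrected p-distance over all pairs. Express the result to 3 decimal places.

Pairwise Hamming distances:
  OTU_J vs OTU_W: 4
  OTU_J vs OTU_B: 6
  OTU_J vs OTU_D: 9
  OTU_J vs OTU_Z: 7
  OTU_W vs OTU_B: 6
  OTU_W vs OTU_D: 8
  OTU_W vs OTU_Z: 8
  OTU_B vs OTU_D: 12
  OTU_B vs OTU_Z: 9
  OTU_D vs OTU_Z: 11
The smallest is 4 mismatches, between OTU_J and OTU_W; p = 4/22 = 0.182.

0.182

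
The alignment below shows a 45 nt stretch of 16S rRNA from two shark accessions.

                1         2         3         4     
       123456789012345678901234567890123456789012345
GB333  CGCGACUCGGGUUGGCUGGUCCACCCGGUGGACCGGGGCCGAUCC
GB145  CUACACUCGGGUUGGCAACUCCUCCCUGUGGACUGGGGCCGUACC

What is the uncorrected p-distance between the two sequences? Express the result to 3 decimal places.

0.244

Mismatches occur at site 2 (G→U), site 3 (C→A), site 4 (G→C), site 17 (U→A), site 18 (G→A), site 19 (G→C), site 23 (A→U), site 27 (G→U), site 34 (C→U), site 42 (A→U), site 43 (U→A).
There are 11 differences over 45 sites, so p = 11/45 = 0.244.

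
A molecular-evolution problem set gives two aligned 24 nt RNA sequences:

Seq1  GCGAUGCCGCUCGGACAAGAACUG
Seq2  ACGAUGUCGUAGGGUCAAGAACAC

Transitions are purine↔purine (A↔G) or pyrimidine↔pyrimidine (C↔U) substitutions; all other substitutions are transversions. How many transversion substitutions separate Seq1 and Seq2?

5

The sequences differ at positions 1 (G/A, transition), 7 (C/U, transition), 10 (C/U, transition), 11 (U/A, transversion), 12 (C/G, transversion), 15 (A/U, transversion), 23 (U/A, transversion), 24 (G/C, transversion).
Of the 8 differences, 3 transitions and 5 transversions, so the answer is 5.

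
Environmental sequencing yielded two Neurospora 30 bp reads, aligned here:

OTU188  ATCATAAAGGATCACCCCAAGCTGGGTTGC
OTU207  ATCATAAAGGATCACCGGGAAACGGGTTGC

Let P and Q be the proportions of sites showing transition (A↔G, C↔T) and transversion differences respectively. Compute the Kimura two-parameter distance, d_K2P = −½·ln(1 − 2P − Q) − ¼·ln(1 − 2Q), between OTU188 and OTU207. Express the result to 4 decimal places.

0.2341

The sequences differ at positions 17 (C/G, transversion), 18 (C/G, transversion), 19 (A/G, transition), 21 (G/A, transition), 22 (C/A, transversion), 23 (T/C, transition).
Of the 6 differences, 3 transitions and 3 transversions over 30 sites: P = 3/30 = 0.100000, Q = 3/30 = 0.100000.
d = −0.5·ln(0.700000) − 0.25·ln(0.800000) = −0.5·(-0.356675) − 0.25·(-0.223144) = 0.2341.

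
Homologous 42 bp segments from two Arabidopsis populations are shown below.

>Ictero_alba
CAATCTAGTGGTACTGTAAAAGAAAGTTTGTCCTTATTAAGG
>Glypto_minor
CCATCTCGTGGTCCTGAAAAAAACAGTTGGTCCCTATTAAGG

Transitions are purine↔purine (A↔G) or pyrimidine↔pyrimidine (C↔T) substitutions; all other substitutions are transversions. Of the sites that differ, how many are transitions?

2

The sequences differ at positions 2 (A/C, transversion), 7 (A/C, transversion), 13 (A/C, transversion), 17 (T/A, transversion), 22 (G/A, transition), 24 (A/C, transversion), 29 (T/G, transversion), 34 (T/C, transition).
Of the 8 differences, 2 transitions and 6 transversions, so the answer is 2.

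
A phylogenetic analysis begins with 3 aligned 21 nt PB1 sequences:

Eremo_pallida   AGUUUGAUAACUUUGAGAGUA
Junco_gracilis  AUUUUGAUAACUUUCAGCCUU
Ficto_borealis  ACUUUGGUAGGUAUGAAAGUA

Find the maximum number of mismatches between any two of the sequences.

Pairwise Hamming distances:
  Eremo_pallida vs Junco_gracilis: 5
  Eremo_pallida vs Ficto_borealis: 6
  Junco_gracilis vs Ficto_borealis: 10
The largest is 10, between Junco_gracilis and Ficto_borealis.

10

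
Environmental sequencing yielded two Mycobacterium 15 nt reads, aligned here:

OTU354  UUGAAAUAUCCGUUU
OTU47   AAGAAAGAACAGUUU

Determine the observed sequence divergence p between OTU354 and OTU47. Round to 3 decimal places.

Differing sites — 1:U/A; 2:U/A; 7:U/G; 9:U/A; 11:C/A.
There are 5 differences over 15 sites, so p = 5/15 = 0.333.

0.333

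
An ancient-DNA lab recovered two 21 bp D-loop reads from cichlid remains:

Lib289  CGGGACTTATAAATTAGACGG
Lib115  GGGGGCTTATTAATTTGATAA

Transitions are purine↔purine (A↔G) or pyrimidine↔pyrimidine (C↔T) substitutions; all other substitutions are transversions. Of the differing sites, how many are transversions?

Differing sites — 1:C/G (Tv); 5:A/G (Ti); 11:A/T (Tv); 16:A/T (Tv); 19:C/T (Ti); 20:G/A (Ti); 21:G/A (Ti).
Of the 7 differences, 4 transitions and 3 transversions, so the answer is 3.

3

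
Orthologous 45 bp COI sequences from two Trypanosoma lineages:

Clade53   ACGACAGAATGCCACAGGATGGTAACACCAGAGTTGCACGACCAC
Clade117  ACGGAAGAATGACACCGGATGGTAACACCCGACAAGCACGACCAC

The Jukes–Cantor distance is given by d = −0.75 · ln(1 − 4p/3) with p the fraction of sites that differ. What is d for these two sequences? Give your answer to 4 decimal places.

Mismatches occur at site 4 (A/G), site 5 (C/A), site 12 (C/A), site 16 (A/C), site 30 (A/C), site 33 (G/C), site 34 (T/A), site 35 (T/A).
p = 8/45 = 0.177778.
d = −0.75 · ln(1 − (4/3)·0.177778) = −0.75 · ln(0.762963) = −0.75 · (-0.270546) = 0.2029.

0.2029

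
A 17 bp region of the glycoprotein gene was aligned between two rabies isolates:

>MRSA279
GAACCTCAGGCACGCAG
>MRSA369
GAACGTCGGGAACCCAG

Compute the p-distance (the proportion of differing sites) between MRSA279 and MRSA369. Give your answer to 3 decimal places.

0.235

Differing sites — 5:C/G; 8:A/G; 11:C/A; 14:G/C.
There are 4 differences over 17 sites, so p = 4/17 = 0.235.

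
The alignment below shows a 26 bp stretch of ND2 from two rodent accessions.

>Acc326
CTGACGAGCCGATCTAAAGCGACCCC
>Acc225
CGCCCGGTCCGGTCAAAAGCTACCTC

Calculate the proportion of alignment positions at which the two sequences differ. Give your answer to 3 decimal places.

0.346

Differing sites — 2:T/G; 3:G/C; 4:A/C; 7:A/G; 8:G/T; 12:A/G; 15:T/A; 21:G/T; 25:C/T.
There are 9 differences over 26 sites, so p = 9/26 = 0.346.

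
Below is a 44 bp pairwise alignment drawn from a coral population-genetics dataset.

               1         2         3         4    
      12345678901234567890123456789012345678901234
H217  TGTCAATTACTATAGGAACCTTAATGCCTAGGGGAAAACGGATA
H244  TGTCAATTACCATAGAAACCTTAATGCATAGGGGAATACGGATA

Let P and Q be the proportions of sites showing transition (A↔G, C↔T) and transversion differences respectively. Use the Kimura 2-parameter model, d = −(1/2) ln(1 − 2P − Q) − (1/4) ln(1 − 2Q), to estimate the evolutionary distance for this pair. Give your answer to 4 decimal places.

Differing sites — 11:T/C (Ti); 16:G/A (Ti); 28:C/A (Tv); 37:A/T (Tv).
Of the 4 differences, 2 transitions and 2 transversions over 44 sites: P = 2/44 = 0.045455, Q = 2/44 = 0.045455.
d = −0.5·ln(0.863635) − 0.25·ln(0.909090) = −0.5·(-0.146605) − 0.25·(-0.095311) = 0.0971.

0.0971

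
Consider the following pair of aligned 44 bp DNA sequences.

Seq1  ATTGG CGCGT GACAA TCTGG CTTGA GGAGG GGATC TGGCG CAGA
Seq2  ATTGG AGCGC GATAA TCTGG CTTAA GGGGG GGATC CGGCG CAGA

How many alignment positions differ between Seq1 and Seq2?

Differing sites — 6:C/A; 10:T/C; 13:C/T; 24:G/A; 28:A/G; 36:T/C.
That gives 6 mismatches out of 44 aligned sites, so the Hamming distance is 6.

6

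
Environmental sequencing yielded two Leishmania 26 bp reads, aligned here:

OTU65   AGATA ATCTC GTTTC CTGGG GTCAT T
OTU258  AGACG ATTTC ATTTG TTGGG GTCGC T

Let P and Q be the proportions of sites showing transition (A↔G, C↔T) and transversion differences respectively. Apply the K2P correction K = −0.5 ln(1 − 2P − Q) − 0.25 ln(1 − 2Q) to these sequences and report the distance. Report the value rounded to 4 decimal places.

Mismatches occur at site 4 (T↔C, transition), site 5 (A↔G, transition), site 8 (C↔T, transition), site 11 (G↔A, transition), site 15 (C↔G, transversion), site 16 (C↔T, transition), site 24 (A↔G, transition), site 25 (T↔C, transition).
Of the 8 differences, 7 transitions and 1 transversion over 26 sites: P = 7/26 = 0.269231, Q = 1/26 = 0.038462.
d = −0.5·ln(0.423076) − 0.25·ln(0.923076) = −0.5·(-0.860203) − 0.25·(-0.080044) = 0.4501.

0.4501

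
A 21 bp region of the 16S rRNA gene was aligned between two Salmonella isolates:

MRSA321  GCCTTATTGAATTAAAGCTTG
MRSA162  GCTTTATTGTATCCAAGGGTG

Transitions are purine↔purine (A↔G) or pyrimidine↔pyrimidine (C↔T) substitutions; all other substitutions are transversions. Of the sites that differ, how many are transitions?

2

The sequences differ at positions 3 (C/T, transition), 10 (A/T, transversion), 13 (T/C, transition), 14 (A/C, transversion), 18 (C/G, transversion), 19 (T/G, transversion).
Of the 6 differences, 2 transitions and 4 transversions, so the answer is 2.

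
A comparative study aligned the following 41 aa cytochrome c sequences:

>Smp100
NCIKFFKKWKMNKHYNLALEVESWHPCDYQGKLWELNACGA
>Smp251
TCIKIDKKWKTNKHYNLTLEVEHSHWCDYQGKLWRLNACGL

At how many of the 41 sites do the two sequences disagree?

10

The sequences differ at positions 1 (N/T), 5 (F/I), 6 (F/D), 11 (M/T), 18 (A/T), 23 (S/H), 24 (W/S), 26 (P/W), 35 (E/R), 41 (A/L).
That gives 10 mismatches out of 41 aligned sites, so the Hamming distance is 10.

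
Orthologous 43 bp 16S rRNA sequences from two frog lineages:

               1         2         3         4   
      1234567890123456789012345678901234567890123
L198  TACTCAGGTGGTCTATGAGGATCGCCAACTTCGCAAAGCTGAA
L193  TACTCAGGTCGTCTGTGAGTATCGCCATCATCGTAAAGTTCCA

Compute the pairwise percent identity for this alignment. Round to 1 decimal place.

79.1%

Differing sites — 10:G/C; 15:A/G; 20:G/T; 28:A/T; 30:T/A; 34:C/T; 39:C/T; 41:G/C; 42:A/C.
34 of the 43 sites match, so the percent identity is 34/43 × 100 = 79.1%.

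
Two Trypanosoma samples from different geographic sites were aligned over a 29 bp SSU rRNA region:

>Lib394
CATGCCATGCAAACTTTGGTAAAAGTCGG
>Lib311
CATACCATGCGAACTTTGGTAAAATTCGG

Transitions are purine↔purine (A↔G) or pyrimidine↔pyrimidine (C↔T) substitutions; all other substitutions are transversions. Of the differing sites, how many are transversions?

1

The sequences differ at positions 4 (G/A, transition), 11 (A/G, transition), 25 (G/T, transversion).
Of the 3 differences, 2 transitions and 1 transversion, so the answer is 1.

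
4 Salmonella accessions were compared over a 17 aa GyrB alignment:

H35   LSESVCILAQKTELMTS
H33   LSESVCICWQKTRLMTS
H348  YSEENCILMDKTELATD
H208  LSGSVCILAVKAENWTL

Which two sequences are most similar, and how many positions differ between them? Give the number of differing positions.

3

Pairwise Hamming distances:
  H35 vs H33: 3
  H35 vs H348: 7
  H35 vs H208: 6
  H33 vs H348: 9
  H33 vs H208: 9
  H348 vs H208: 10
The smallest is 3, between H35 and H33.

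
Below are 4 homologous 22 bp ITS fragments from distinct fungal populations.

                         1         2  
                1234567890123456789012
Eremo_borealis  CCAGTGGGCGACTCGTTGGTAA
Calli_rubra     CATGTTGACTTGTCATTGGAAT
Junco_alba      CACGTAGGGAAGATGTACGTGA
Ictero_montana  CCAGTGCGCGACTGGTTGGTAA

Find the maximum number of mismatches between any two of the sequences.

Pairwise Hamming distances:
  Eremo_borealis vs Calli_rubra: 10
  Eremo_borealis vs Junco_alba: 11
  Eremo_borealis vs Ictero_montana: 2
  Calli_rubra vs Junco_alba: 14
  Calli_rubra vs Ictero_montana: 12
  Junco_alba vs Ictero_montana: 12
The largest is 14, between Calli_rubra and Junco_alba.

14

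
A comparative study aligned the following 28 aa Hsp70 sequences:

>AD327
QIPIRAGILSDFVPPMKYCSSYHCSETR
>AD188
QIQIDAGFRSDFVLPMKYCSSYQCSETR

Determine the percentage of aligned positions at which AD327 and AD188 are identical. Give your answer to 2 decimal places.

78.57%

Mismatches occur at site 3 (P↔Q), site 5 (R↔D), site 8 (I↔F), site 9 (L↔R), site 14 (P↔L), site 23 (H↔Q).
22 of the 28 sites match, so the percent identity is 22/28 × 100 = 78.57%.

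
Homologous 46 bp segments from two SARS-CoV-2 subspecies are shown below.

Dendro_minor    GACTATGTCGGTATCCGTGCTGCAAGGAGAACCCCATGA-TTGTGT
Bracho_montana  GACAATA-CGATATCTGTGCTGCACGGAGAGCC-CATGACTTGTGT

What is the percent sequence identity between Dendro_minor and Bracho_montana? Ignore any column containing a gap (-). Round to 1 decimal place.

86.0%

Excluding the 3 gap columns leaves 43 comparable sites.
Mismatches occur at site 4 (T→A), site 7 (G→A), site 11 (G→A), site 16 (C→T), site 25 (A→C), site 31 (A→G).
37 of the 43 comparable sites match, so the percent identity is 37/43 × 100 = 86.0%.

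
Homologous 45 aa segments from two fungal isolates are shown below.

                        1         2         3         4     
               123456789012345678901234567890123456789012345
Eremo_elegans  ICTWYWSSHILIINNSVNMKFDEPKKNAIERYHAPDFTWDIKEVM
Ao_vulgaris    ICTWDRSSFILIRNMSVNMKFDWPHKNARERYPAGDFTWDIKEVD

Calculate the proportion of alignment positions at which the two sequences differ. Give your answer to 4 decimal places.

The sequences differ at positions 5 (Y/D), 6 (W/R), 9 (H/F), 13 (I/R), 15 (N/M), 23 (E/W), 25 (K/H), 29 (I/R), 33 (H/P), 35 (P/G), 45 (M/D).
There are 11 differences over 45 sites, so p = 11/45 = 0.2444.

0.2444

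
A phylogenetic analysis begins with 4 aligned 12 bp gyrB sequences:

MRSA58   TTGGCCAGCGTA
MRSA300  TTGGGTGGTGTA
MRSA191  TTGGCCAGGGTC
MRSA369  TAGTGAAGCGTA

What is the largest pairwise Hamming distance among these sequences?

Pairwise Hamming distances:
  MRSA58 vs MRSA300: 4
  MRSA58 vs MRSA191: 2
  MRSA58 vs MRSA369: 4
  MRSA300 vs MRSA191: 5
  MRSA300 vs MRSA369: 5
  MRSA191 vs MRSA369: 6
The largest is 6, between MRSA191 and MRSA369.

6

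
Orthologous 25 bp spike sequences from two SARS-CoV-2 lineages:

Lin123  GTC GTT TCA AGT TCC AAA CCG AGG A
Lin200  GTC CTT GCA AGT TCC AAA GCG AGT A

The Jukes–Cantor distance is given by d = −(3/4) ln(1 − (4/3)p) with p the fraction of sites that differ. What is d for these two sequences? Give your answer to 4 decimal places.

0.1800

Mismatches occur at site 4 (G↔C), site 7 (T↔G), site 19 (C↔G), site 24 (G↔T).
p = 4/25 = 0.160000.
d = −0.75 · ln(1 − (4/3)·0.160000) = −0.75 · ln(0.786667) = −0.75 · (-0.239950) = 0.1800.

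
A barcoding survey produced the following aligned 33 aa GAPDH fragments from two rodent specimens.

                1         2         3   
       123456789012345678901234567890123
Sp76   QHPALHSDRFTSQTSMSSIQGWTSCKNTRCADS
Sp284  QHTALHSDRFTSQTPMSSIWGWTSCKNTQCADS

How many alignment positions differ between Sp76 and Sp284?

4

Differing sites — 3:P/T; 15:S/P; 20:Q/W; 29:R/Q.
That gives 4 mismatches out of 33 aligned sites, so the Hamming distance is 4.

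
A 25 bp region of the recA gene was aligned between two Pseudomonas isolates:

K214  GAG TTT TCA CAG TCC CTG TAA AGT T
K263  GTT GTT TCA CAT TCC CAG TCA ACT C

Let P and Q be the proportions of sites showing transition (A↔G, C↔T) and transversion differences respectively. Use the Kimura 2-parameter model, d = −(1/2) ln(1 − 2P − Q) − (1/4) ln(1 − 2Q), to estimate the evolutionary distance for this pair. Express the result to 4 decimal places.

Mismatches occur at site 2 (A→T, transversion), site 3 (G→T, transversion), site 4 (T→G, transversion), site 12 (G→T, transversion), site 17 (T→A, transversion), site 20 (A→C, transversion), site 23 (G→C, transversion), site 25 (T→C, transition).
Of the 8 differences, 1 transition and 7 transversions over 25 sites: P = 1/25 = 0.040000, Q = 7/25 = 0.280000.
d = −0.5·ln(0.640000) − 0.25·ln(0.440000) = −0.5·(-0.446287) − 0.25·(-0.820981) = 0.4284.

0.4284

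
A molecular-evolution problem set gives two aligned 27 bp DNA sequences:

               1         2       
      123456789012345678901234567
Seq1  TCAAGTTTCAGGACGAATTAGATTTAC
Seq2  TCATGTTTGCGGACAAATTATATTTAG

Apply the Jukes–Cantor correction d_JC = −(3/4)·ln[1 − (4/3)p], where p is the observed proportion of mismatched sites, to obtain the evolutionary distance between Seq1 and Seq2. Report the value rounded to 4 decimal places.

0.2635

Mismatches occur at site 4 (A↔T), site 9 (C↔G), site 10 (A↔C), site 15 (G↔A), site 21 (G↔T), site 27 (C↔G).
p = 6/27 = 0.222222.
d = −0.75 · ln(1 − (4/3)·0.222222) = −0.75 · ln(0.703704) = −0.75 · (-0.351397) = 0.2635.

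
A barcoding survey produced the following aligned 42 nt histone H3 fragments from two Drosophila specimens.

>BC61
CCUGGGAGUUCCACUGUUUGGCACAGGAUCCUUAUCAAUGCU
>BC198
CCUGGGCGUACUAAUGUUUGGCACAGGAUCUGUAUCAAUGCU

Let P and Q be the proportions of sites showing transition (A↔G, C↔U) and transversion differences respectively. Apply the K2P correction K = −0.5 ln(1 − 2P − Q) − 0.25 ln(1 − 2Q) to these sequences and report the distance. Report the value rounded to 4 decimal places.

Mismatches occur at site 7 (A/C, transversion), site 10 (U/A, transversion), site 12 (C/U, transition), site 14 (C/A, transversion), site 31 (C/U, transition), site 32 (U/G, transversion).
Of the 6 differences, 2 transitions and 4 transversions over 42 sites: P = 2/42 = 0.047619, Q = 4/42 = 0.095238.
d = −0.5·ln(0.809524) − 0.25·ln(0.809524) = −0.5·(-0.211309) − 0.25·(-0.211309) = 0.1585.

0.1585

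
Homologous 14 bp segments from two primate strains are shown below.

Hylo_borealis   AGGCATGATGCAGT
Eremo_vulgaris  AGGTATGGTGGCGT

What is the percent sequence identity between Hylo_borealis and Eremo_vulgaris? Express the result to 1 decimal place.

Differing sites — 4:C/T; 8:A/G; 11:C/G; 12:A/C.
10 of the 14 sites match, so the percent identity is 10/14 × 100 = 71.4%.

71.4%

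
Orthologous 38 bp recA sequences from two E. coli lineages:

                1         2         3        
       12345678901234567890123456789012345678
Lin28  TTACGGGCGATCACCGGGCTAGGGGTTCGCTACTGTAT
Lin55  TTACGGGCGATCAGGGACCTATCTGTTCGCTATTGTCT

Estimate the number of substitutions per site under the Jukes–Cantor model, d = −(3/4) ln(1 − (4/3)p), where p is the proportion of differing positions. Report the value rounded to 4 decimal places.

0.2846

The sequences differ at positions 14 (C/G), 15 (C/G), 17 (G/A), 18 (G/C), 22 (G/T), 23 (G/C), 24 (G/T), 33 (C/T), 37 (A/C).
p = 9/38 = 0.236842.
d = −0.75 · ln(1 − (4/3)·0.236842) = −0.75 · ln(0.684211) = −0.75 · (-0.379489) = 0.2846.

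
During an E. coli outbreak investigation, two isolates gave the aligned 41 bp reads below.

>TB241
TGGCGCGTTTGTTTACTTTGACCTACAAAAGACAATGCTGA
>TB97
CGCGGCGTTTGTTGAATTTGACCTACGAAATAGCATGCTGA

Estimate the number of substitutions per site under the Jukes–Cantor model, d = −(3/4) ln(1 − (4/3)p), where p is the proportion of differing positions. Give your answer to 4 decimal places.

0.2597

Differing sites — 1:T/C; 3:G/C; 4:C/G; 14:T/G; 16:C/A; 27:A/G; 31:G/T; 33:C/G; 34:A/C.
p = 9/41 = 0.219512.
d = −0.75 · ln(1 − (4/3)·0.219512) = −0.75 · ln(0.707317) = −0.75 · (-0.346276) = 0.2597.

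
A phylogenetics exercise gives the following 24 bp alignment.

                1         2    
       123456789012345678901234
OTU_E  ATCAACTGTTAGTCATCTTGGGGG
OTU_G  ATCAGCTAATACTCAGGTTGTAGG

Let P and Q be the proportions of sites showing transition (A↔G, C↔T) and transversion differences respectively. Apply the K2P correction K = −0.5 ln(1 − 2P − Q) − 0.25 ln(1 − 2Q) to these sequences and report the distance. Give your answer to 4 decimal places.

Differing sites — 5:A/G (Ti); 8:G/A (Ti); 9:T/A (Tv); 12:G/C (Tv); 16:T/G (Tv); 17:C/G (Tv); 21:G/T (Tv); 22:G/A (Ti).
Of the 8 differences, 3 transitions and 5 transversions over 24 sites: P = 3/24 = 0.125000, Q = 5/24 = 0.208333.
d = −0.5·ln(0.541667) − 0.25·ln(0.583334) = −0.5·(-0.613104) − 0.25·(-0.538995) = 0.4413.

0.4413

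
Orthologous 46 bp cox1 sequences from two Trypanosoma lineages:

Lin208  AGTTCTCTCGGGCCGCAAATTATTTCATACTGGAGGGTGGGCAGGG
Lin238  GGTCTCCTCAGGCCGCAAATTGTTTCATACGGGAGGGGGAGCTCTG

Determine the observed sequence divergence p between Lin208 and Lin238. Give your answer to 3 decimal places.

0.261

The sequences differ at positions 1 (A/G), 4 (T/C), 5 (C/T), 6 (T/C), 10 (G/A), 22 (A/G), 31 (T/G), 38 (T/G), 40 (G/A), 43 (A/T), 44 (G/C), 45 (G/T).
There are 12 differences over 46 sites, so p = 12/46 = 0.261.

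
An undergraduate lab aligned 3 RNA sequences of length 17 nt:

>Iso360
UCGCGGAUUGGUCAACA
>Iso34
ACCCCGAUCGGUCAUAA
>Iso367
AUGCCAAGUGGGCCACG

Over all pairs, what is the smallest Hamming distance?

6

Pairwise Hamming distances:
  Iso360 vs Iso34: 6
  Iso360 vs Iso367: 8
  Iso34 vs Iso367: 10
The smallest is 6, between Iso360 and Iso34.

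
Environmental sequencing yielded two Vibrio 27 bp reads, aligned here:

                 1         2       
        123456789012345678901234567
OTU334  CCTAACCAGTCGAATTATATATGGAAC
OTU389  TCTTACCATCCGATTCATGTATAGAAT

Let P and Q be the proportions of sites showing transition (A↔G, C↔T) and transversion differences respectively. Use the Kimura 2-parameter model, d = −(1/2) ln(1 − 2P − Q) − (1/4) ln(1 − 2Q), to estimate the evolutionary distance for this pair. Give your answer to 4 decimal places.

0.4683

The sequences differ at positions 1 (C/T, transition), 4 (A/T, transversion), 9 (G/T, transversion), 10 (T/C, transition), 14 (A/T, transversion), 16 (T/C, transition), 19 (A/G, transition), 23 (G/A, transition), 27 (C/T, transition).
Of the 9 differences, 6 transitions and 3 transversions over 27 sites: P = 6/27 = 0.222222, Q = 3/27 = 0.111111.
d = −0.5·ln(0.444445) − 0.25·ln(0.777778) = −0.5·(-0.810929) − 0.25·(-0.251314) = 0.4683.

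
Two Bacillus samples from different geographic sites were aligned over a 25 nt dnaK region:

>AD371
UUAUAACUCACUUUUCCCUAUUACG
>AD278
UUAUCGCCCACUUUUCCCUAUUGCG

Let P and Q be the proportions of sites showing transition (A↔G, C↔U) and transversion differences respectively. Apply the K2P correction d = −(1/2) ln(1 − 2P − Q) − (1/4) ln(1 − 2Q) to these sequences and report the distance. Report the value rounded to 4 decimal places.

0.1851

The sequences differ at positions 5 (A/C, transversion), 6 (A/G, transition), 8 (U/C, transition), 23 (A/G, transition).
Of the 4 differences, 3 transitions and 1 transversion over 25 sites: P = 3/25 = 0.120000, Q = 1/25 = 0.040000.
d = −0.5·ln(0.720000) − 0.25·ln(0.920000) = −0.5·(-0.328504) − 0.25·(-0.083382) = 0.1851.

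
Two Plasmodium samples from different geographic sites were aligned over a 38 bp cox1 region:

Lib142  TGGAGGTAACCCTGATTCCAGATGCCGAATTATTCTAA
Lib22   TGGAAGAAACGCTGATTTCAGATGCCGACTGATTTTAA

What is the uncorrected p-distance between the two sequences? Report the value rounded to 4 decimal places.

Mismatches occur at site 5 (G↔A), site 7 (T↔A), site 11 (C↔G), site 18 (C↔T), site 29 (A↔C), site 31 (T↔G), site 35 (C↔T).
There are 7 differences over 38 sites, so p = 7/38 = 0.1842.

0.1842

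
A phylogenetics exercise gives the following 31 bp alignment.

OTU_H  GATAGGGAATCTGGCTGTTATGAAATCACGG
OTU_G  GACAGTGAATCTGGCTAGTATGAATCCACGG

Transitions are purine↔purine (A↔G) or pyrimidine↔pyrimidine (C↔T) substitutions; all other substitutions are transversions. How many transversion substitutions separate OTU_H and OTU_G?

3

The sequences differ at positions 3 (T/C, transition), 6 (G/T, transversion), 17 (G/A, transition), 18 (T/G, transversion), 25 (A/T, transversion), 26 (T/C, transition).
Of the 6 differences, 3 transitions and 3 transversions, so the answer is 3.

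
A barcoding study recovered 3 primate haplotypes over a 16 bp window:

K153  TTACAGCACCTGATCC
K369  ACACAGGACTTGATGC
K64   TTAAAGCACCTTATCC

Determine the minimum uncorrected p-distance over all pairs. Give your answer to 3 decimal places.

0.125

Pairwise Hamming distances:
  K153 vs K369: 5
  K153 vs K64: 2
  K369 vs K64: 7
The smallest is 2 mismatches, between K153 and K64; p = 2/16 = 0.125.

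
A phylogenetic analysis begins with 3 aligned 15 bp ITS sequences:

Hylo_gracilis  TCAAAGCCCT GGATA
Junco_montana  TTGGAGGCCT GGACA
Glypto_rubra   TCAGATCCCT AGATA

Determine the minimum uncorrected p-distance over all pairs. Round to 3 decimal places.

Pairwise Hamming distances:
  Hylo_gracilis vs Junco_montana: 5
  Hylo_gracilis vs Glypto_rubra: 3
  Junco_montana vs Glypto_rubra: 6
The smallest is 3 mismatches, between Hylo_gracilis and Glypto_rubra; p = 3/15 = 0.200.

0.200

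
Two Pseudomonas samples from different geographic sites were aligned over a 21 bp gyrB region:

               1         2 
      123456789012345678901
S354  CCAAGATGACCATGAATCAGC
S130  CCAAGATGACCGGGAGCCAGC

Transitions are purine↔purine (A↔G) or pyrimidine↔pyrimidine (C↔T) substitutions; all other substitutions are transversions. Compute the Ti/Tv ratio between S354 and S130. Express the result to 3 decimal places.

Differing sites — 12:A/G (Ti); 13:T/G (Tv); 16:A/G (Ti); 17:T/C (Ti).
Of the 4 differences, 3 transitions and 1 transversion, so Ti/Tv = 3/1 = 3.000.

3.000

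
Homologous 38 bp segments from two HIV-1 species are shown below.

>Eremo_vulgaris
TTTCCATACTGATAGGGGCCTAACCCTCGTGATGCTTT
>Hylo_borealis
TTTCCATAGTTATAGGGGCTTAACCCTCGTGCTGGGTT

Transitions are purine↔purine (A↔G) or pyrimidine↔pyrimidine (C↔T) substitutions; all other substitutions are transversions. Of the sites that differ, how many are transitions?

1

Mismatches occur at site 9 (C/G, transversion), site 11 (G/T, transversion), site 20 (C/T, transition), site 32 (A/C, transversion), site 35 (C/G, transversion), site 36 (T/G, transversion).
Of the 6 differences, 1 transition and 5 transversions, so the answer is 1.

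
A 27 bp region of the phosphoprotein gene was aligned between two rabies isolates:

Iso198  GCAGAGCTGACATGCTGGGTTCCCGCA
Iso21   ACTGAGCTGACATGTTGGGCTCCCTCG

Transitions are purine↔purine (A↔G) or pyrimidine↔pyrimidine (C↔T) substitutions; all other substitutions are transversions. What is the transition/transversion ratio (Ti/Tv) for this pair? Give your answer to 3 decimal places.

Mismatches occur at site 1 (G↔A, transition), site 3 (A↔T, transversion), site 15 (C↔T, transition), site 20 (T↔C, transition), site 25 (G↔T, transversion), site 27 (A↔G, transition).
Of the 6 differences, 4 transitions and 2 transversions, so Ti/Tv = 4/2 = 2.000.

2.000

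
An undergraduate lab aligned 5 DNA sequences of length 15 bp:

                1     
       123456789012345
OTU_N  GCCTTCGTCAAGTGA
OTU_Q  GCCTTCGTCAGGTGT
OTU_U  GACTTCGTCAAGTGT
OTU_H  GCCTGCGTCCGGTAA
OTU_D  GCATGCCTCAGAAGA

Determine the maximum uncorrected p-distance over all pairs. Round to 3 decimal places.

Pairwise Hamming distances:
  OTU_N vs OTU_Q: 2
  OTU_N vs OTU_U: 2
  OTU_N vs OTU_H: 4
  OTU_N vs OTU_D: 6
  OTU_Q vs OTU_U: 2
  OTU_Q vs OTU_H: 4
  OTU_Q vs OTU_D: 6
  OTU_U vs OTU_H: 6
  OTU_U vs OTU_D: 8
  OTU_H vs OTU_D: 6
The largest is 8 mismatches, between OTU_U and OTU_D; p = 8/15 = 0.533.

0.533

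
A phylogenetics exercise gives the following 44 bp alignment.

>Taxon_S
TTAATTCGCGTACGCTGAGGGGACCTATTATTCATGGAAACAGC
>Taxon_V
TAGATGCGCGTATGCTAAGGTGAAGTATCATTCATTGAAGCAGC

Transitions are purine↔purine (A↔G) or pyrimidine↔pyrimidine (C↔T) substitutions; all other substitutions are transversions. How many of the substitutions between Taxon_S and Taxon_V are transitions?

Mismatches occur at site 2 (T/A, transversion), site 3 (A/G, transition), site 6 (T/G, transversion), site 13 (C/T, transition), site 17 (G/A, transition), site 21 (G/T, transversion), site 24 (C/A, transversion), site 25 (C/G, transversion), site 29 (T/C, transition), site 36 (G/T, transversion), site 40 (A/G, transition).
Of the 11 differences, 5 transitions and 6 transversions, so the answer is 5.

5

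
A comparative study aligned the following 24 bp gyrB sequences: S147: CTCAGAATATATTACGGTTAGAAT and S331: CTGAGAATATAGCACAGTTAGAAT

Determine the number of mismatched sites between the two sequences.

4

The sequences differ at positions 3 (C/G), 12 (T/G), 13 (T/C), 16 (G/A).
That gives 4 mismatches out of 24 aligned sites, so the Hamming distance is 4.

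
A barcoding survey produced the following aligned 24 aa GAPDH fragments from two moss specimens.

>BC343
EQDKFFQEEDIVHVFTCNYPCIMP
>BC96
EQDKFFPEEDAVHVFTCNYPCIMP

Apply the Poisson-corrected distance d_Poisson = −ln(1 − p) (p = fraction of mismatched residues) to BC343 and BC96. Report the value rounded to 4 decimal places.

The sequences differ at positions 7 (Q/P), 11 (I/A).
p = 2/24 = 0.083333.
d = −ln(1 − 0.083333) = −ln(0.916667) = 0.0870.

0.0870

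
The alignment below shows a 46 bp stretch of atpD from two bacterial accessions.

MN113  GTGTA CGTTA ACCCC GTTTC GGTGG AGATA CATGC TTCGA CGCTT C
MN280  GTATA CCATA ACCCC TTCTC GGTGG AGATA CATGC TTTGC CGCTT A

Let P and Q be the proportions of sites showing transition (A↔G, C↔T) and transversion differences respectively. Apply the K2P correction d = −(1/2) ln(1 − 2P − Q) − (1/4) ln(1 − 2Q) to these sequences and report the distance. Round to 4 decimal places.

0.1979

The sequences differ at positions 3 (G/A, transition), 7 (G/C, transversion), 8 (T/A, transversion), 16 (G/T, transversion), 18 (T/C, transition), 38 (C/T, transition), 40 (A/C, transversion), 46 (C/A, transversion).
Of the 8 differences, 3 transitions and 5 transversions over 46 sites: P = 3/46 = 0.065217, Q = 5/46 = 0.108696.
d = −0.5·ln(0.760870) − 0.25·ln(0.782608) = −0.5·(-0.273293) − 0.25·(-0.245123) = 0.1979.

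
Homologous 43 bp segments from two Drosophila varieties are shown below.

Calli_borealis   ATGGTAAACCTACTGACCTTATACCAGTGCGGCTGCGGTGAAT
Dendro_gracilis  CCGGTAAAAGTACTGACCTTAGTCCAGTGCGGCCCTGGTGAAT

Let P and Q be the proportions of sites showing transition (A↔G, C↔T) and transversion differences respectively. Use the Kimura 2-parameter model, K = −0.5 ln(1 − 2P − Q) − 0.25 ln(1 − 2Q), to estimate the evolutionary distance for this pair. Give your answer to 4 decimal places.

The sequences differ at positions 1 (A/C, transversion), 2 (T/C, transition), 9 (C/A, transversion), 10 (C/G, transversion), 22 (T/G, transversion), 23 (A/T, transversion), 34 (T/C, transition), 35 (G/C, transversion), 36 (C/T, transition).
Of the 9 differences, 3 transitions and 6 transversions over 43 sites: P = 3/43 = 0.069767, Q = 6/43 = 0.139535.
d = −0.5·ln(0.720931) − 0.25·ln(0.720930) = −0.5·(-0.327212) − 0.25·(-0.327213) = 0.2454.

0.2454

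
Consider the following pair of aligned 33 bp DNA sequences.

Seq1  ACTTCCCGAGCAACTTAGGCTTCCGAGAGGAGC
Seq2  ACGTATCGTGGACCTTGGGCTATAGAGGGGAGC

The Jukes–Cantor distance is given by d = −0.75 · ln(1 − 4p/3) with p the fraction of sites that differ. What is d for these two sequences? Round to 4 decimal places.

Differing sites — 3:T/G; 5:C/A; 6:C/T; 9:A/T; 11:C/G; 13:A/C; 17:A/G; 22:T/A; 23:C/T; 24:C/A; 28:A/G.
p = 11/33 = 0.333333.
d = −0.75 · ln(1 − (4/3)·0.333333) = −0.75 · ln(0.555556) = −0.75 · (-0.587786) = 0.4408.

0.4408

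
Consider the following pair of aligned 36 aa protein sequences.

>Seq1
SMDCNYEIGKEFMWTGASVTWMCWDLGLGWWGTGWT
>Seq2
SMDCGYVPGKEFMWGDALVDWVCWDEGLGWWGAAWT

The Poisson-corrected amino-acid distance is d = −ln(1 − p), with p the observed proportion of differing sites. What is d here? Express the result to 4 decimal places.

0.3646

The sequences differ at positions 5 (N/G), 7 (E/V), 8 (I/P), 15 (T/G), 16 (G/D), 18 (S/L), 20 (T/D), 22 (M/V), 26 (L/E), 33 (T/A), 34 (G/A).
p = 11/36 = 0.305556.
d = −ln(1 − 0.305556) = −ln(0.694444) = 0.3646.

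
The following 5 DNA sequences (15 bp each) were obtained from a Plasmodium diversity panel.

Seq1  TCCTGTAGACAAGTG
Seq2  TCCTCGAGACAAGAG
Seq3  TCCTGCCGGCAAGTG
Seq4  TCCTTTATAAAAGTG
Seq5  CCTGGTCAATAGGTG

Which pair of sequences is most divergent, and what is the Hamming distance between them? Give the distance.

10

Pairwise Hamming distances:
  Seq1 vs Seq2: 3
  Seq1 vs Seq3: 3
  Seq1 vs Seq4: 3
  Seq1 vs Seq5: 7
  Seq2 vs Seq3: 5
  Seq2 vs Seq4: 5
  Seq2 vs Seq5: 10
  Seq3 vs Seq4: 6
  Seq3 vs Seq5: 8
  Seq4 vs Seq5: 8
The largest is 10, between Seq2 and Seq5.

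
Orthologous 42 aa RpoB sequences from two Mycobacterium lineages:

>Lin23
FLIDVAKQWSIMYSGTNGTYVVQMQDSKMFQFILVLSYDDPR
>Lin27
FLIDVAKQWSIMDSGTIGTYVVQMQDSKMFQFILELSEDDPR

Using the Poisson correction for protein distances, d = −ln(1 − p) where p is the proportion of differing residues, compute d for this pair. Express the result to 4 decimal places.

The sequences differ at positions 13 (Y/D), 17 (N/I), 35 (V/E), 38 (Y/E).
p = 4/42 = 0.095238.
d = −ln(1 − 0.095238) = −ln(0.904762) = 0.1001.

0.1001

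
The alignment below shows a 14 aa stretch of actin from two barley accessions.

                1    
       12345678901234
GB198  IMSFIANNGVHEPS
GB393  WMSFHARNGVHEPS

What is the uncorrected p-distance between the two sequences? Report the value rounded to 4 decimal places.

Mismatches occur at site 1 (I/W), site 5 (I/H), site 7 (N/R).
There are 3 differences over 14 sites, so p = 3/14 = 0.2143.

0.2143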